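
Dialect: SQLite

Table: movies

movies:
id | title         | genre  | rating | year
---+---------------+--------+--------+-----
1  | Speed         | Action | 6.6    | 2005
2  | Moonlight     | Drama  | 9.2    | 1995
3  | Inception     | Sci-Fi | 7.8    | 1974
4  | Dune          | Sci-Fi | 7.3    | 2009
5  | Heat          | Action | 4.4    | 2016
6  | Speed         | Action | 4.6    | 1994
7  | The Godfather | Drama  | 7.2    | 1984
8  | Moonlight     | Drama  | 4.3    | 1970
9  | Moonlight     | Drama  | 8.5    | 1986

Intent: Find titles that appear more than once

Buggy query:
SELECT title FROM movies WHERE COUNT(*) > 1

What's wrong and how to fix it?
Bug: WHERE can't reference COUNT(*); aggregates are computed after WHERE

Fix: Group first, then use HAVING for the count condition

Corrected query:
SELECT title FROM movies GROUP BY title HAVING COUNT(*) > 1

Result:
title    
---------
Moonlight
Speed    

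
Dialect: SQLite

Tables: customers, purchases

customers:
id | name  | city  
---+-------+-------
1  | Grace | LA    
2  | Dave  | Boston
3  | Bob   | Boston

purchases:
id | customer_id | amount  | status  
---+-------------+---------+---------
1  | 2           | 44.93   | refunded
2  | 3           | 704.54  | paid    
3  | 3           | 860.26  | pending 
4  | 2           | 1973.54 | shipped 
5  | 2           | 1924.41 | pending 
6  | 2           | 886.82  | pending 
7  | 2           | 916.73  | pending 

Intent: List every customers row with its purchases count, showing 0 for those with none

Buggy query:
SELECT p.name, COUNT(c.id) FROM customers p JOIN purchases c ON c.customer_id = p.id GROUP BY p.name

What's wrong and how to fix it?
Bug: INNER JOIN drops customers rows that have no matching purchases rows

Fix: Switch to LEFT JOIN to retain unmatched parent rows

Corrected query:
SELECT p.name, COUNT(c.id) FROM customers p LEFT JOIN purchases c ON c.customer_id = p.id GROUP BY p.name

Result:
name  | COUNT(c.id)
------+------------
Bob   | 2          
Dave  | 5          
Grace | 0          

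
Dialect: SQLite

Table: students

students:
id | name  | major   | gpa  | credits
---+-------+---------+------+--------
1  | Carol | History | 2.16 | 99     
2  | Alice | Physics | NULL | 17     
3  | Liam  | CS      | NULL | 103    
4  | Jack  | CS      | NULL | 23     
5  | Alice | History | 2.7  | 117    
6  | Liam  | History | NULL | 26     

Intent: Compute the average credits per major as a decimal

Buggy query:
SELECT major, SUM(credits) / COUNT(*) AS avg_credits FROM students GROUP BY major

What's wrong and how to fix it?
Bug: SUM(credits) and COUNT(*) are both integers; the division truncates the fractional part

Fix: Cast one side to REAL so the division keeps the fractional part

Corrected query:
SELECT major, SUM(credits) * 1.0 / COUNT(*) AS avg_credits FROM students GROUP BY major

Result:
major   | avg_credits
--------+------------
CS      | 63         
History | 80.666667  
Physics | 17         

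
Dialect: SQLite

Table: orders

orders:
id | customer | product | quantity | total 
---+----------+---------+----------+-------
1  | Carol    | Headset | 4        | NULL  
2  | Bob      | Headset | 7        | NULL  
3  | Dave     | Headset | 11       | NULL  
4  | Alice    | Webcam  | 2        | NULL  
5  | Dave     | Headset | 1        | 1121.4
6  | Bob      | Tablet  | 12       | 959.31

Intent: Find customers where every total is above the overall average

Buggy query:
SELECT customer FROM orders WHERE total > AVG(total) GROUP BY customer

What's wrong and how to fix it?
Bug: AVG() is an aggregate; it can't sit directly in WHERE

Fix: Use a subquery for AVG and a HAVING MIN(...) filter so the condition holds for every row in the group

Corrected query:
SELECT customer FROM orders GROUP BY customer HAVING MIN(total) > (SELECT AVG(total) FROM orders)

Result:
customer
--------
Dave    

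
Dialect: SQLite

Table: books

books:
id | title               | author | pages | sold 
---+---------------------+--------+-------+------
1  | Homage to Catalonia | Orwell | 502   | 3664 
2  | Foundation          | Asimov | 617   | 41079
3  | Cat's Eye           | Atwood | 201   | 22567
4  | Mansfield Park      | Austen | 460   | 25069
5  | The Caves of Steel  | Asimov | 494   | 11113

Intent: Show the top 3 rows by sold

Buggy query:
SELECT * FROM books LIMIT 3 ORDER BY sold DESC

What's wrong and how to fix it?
Bug: LIMIT must come after ORDER BY

Fix: Swap the clauses: ORDER BY first, then LIMIT

Corrected query:
SELECT * FROM books ORDER BY sold DESC LIMIT 3

Result:
id | title          | author | pages | sold 
---+----------------+--------+-------+------
2  | Foundation     | Asimov | 617   | 41079
4  | Mansfield Park | Austen | 460   | 25069
3  | Cat's Eye      | Atwood | 201   | 22567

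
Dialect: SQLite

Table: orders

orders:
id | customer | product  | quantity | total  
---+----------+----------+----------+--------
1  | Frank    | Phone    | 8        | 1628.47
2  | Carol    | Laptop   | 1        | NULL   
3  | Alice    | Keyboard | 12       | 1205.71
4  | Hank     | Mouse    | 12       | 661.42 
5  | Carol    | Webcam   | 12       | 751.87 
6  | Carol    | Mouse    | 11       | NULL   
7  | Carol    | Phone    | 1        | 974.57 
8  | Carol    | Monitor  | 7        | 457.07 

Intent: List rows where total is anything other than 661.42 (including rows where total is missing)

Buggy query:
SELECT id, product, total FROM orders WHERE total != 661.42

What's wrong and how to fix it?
Bug: Inequality against NULL is unknown, not true; rows with NULL are dropped

Fix: Handle NULL separately with IS NULL alongside the inequality

Corrected query:
SELECT id, product, total FROM orders WHERE total != 661.42 OR total IS NULL

Result:
id | product  | total  
---+----------+--------
1  | Phone    | 1628.47
2  | Laptop   | NULL   
3  | Keyboard | 1205.71
5  | Webcam   | 751.87 
6  | Mouse    | NULL   
7  | Phone    | 974.57 
8  | Monitor  | 457.07 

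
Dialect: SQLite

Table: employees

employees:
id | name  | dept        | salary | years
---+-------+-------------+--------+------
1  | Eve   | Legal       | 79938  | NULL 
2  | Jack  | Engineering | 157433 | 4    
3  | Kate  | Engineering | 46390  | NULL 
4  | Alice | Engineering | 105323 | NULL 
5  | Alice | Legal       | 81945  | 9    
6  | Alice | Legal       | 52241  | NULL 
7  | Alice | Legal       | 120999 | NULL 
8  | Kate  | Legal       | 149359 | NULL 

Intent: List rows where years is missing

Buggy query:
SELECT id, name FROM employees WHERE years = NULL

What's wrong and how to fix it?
Bug: Comparing to NULL with '=' never matches; NULL = NULL is unknown, not true

Fix: Use IS NULL to test for NULL

Corrected query:
SELECT id, name FROM employees WHERE years IS NULL

Result:
id | name 
---+------
1  | Eve  
3  | Kate 
4  | Alice
6  | Alice
7  | Alice
8  | Kate 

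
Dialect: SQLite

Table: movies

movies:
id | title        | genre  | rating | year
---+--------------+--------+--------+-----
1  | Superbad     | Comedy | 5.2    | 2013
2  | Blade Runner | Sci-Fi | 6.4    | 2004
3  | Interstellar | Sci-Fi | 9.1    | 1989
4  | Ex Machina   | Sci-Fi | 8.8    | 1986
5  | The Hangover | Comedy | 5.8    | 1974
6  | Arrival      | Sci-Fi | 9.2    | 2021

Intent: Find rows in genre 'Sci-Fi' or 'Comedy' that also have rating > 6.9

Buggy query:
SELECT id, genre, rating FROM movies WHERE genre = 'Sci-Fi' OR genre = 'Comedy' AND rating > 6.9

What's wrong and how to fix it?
Bug: Without parentheses, AND is evaluated before OR, so the rating filter only applies to the 'Comedy' branch

Fix: Group the OR with parentheses (or use IN), then AND the threshold

Corrected query:
SELECT id, genre, rating FROM movies WHERE (genre = 'Sci-Fi' OR genre = 'Comedy') AND rating > 6.9

Result:
id | genre  | rating
---+--------+-------
3  | Sci-Fi | 9.1   
4  | Sci-Fi | 8.8   
6  | Sci-Fi | 9.2   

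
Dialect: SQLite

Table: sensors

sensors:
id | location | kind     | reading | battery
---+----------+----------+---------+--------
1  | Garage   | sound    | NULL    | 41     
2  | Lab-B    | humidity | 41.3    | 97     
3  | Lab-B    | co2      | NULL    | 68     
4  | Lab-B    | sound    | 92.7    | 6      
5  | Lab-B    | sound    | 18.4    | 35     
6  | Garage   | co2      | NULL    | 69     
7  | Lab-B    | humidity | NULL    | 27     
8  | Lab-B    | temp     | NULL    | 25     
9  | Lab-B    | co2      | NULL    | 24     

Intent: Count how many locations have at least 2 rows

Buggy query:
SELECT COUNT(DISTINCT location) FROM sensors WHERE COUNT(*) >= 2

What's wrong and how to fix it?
Bug: WHERE filters individual rows, not groups, so a group-level COUNT is invalid there

Fix: Group first with HAVING COUNT(*) >= 2, then COUNT the resulting groups

Corrected query:
SELECT COUNT(*) FROM (SELECT location FROM sensors GROUP BY location HAVING COUNT(*) >= 2)

Result:
COUNT(*)
--------
2       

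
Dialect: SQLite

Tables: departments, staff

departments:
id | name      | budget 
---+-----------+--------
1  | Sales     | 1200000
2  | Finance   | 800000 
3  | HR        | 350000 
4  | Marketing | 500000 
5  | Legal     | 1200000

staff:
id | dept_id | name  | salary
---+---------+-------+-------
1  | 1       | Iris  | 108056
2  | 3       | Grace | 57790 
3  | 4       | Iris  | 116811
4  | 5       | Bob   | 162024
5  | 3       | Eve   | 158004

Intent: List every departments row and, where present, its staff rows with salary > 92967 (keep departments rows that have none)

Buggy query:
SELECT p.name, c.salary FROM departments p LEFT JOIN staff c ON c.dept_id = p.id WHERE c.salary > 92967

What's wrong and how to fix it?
Bug: A WHERE condition on the right-hand table after LEFT JOIN drops unmatched parents

Fix: Put 'c.salary > 92967' in the JOIN's ON clause instead of WHERE

Corrected query:
SELECT p.name, c.salary FROM departments p LEFT JOIN staff c ON c.dept_id = p.id AND c.salary > 92967

Result:
name      | salary
----------+-------
Sales     | 108056
Finance   | NULL  
HR        | 158004
Marketing | 116811
Legal     | 162024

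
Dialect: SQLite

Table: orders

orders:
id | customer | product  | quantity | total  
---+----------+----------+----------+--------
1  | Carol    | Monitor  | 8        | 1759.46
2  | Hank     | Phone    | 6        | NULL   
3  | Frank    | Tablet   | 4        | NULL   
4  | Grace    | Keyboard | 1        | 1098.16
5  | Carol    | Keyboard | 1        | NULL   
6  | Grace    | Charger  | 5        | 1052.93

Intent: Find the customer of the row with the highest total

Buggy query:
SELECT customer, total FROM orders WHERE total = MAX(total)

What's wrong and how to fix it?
Bug: MAX(total) is an aggregate and cannot be used directly in WHERE

Fix: Wrap MAX in a scalar subquery so WHERE compares against a single value

Corrected query:
SELECT customer, total FROM orders WHERE total = (SELECT MAX(total) FROM orders)

Result:
customer | total  
---------+--------
Carol    | 1759.46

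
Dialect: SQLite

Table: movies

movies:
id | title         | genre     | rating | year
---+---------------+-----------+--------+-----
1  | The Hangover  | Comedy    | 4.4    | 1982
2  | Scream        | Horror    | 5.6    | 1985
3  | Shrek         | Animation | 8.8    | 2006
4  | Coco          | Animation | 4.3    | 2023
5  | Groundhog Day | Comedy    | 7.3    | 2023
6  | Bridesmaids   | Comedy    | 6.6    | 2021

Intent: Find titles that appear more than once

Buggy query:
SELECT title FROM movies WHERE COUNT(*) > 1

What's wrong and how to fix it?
Bug: WHERE can't reference COUNT(*); aggregates are computed after WHERE

Fix: GROUP BY title, then filter groups with HAVING COUNT(*) > 1

Corrected query:
SELECT title FROM movies GROUP BY title HAVING COUNT(*) > 1

Result:
(no rows)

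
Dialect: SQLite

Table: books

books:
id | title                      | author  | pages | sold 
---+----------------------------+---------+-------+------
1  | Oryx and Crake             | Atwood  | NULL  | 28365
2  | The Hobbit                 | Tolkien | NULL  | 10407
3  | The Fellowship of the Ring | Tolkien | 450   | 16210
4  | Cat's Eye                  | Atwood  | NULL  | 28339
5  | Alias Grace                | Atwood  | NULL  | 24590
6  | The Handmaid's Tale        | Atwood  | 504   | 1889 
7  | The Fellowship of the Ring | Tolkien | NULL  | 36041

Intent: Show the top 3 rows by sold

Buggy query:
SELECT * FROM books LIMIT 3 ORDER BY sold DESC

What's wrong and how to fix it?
Bug: ORDER BY cannot follow LIMIT; LIMIT is the final clause

Fix: Swap the clauses: ORDER BY first, then LIMIT

Corrected query:
SELECT * FROM books ORDER BY sold DESC LIMIT 3

Result:
id | title                      | author  | pages | sold 
---+----------------------------+---------+-------+------
7  | The Fellowship of the Ring | Tolkien | NULL  | 36041
1  | Oryx and Crake             | Atwood  | NULL  | 28365
4  | Cat's Eye                  | Atwood  | NULL  | 28339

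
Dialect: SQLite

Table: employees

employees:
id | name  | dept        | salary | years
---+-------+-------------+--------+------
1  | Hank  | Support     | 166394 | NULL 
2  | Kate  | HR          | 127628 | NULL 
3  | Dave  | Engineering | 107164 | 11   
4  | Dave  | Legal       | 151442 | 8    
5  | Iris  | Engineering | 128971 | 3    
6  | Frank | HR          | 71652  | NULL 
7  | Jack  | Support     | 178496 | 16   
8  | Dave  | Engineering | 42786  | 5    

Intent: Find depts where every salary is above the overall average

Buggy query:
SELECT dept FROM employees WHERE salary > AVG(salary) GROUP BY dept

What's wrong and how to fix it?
Bug: WHERE evaluates per row before aggregation, so AVG() is unavailable

Fix: Compute the overall average in a scalar subquery and compare each group's MIN against it in HAVING

Corrected query:
SELECT dept FROM employees GROUP BY dept HAVING MIN(salary) > (SELECT AVG(salary) FROM employees)

Result:
dept   
-------
Legal  
Support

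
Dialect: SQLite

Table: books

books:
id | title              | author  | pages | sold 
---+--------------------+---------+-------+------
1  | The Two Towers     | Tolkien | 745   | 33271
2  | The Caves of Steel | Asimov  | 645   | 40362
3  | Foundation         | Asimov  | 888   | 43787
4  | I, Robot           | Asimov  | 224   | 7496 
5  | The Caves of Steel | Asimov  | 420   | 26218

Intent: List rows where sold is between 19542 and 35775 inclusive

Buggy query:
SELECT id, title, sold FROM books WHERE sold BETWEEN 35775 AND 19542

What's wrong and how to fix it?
Bug: BETWEEN expects the lower bound first; with 35775 AND 19542 the range is empty

Fix: Swap the bounds so the smaller value comes first

Corrected query:
SELECT id, title, sold FROM books WHERE sold BETWEEN 19542 AND 35775

Result:
id | title              | sold 
---+--------------------+------
1  | The Two Towers     | 33271
5  | The Caves of Steel | 26218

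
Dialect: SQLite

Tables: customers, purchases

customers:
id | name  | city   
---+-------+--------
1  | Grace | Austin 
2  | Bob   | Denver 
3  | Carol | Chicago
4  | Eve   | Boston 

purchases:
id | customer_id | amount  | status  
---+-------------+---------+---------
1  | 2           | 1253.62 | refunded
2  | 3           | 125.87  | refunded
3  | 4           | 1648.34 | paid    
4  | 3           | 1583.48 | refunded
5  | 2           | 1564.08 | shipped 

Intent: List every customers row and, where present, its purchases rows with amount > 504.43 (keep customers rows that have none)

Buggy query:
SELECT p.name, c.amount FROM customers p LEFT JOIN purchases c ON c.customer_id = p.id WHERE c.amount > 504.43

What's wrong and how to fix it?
Bug: Filtering c.amount in WHERE discards the NULL rows produced by LEFT JOIN, turning it into an inner join

Fix: Put 'c.amount > 504.43' in the JOIN's ON clause instead of WHERE

Corrected query:
SELECT p.name, c.amount FROM customers p LEFT JOIN purchases c ON c.customer_id = p.id AND c.amount > 504.43

Result:
name  | amount 
------+--------
Grace | NULL   
Bob   | 1253.62
Bob   | 1564.08
Carol | 1583.48
Eve   | 1648.34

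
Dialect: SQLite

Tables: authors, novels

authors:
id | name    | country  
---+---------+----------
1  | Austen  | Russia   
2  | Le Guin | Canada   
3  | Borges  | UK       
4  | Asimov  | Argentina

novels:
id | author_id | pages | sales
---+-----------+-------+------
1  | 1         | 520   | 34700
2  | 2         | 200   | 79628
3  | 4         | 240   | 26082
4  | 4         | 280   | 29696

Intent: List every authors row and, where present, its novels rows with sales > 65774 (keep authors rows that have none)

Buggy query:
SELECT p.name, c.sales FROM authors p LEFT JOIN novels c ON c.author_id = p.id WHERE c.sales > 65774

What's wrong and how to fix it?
Bug: A WHERE condition on the right-hand table after LEFT JOIN drops unmatched parents

Fix: Put 'c.sales > 65774' in the JOIN's ON clause instead of WHERE

Corrected query:
SELECT p.name, c.sales FROM authors p LEFT JOIN novels c ON c.author_id = p.id AND c.sales > 65774

Result:
name    | sales
--------+------
Austen  | NULL 
Le Guin | 79628
Borges  | NULL 
Asimov  | NULL 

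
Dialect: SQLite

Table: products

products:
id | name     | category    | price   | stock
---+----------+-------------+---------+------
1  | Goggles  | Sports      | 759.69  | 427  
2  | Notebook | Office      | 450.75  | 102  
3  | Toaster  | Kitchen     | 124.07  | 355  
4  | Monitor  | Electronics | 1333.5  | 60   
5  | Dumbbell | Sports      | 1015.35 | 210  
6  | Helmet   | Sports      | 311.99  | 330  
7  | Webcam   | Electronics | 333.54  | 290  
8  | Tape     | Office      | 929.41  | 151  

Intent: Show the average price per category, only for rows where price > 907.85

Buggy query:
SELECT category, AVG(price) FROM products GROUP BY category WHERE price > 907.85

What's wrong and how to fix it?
Bug: WHERE cannot follow GROUP BY

Fix: Move the WHERE clause before GROUP BY

Corrected query:
SELECT category, AVG(price) FROM products WHERE price > 907.85 GROUP BY category

Result:
category    | AVG(price)
------------+-----------
Electronics | 1333.5    
Office      | 929.41    
Sports      | 1015.35   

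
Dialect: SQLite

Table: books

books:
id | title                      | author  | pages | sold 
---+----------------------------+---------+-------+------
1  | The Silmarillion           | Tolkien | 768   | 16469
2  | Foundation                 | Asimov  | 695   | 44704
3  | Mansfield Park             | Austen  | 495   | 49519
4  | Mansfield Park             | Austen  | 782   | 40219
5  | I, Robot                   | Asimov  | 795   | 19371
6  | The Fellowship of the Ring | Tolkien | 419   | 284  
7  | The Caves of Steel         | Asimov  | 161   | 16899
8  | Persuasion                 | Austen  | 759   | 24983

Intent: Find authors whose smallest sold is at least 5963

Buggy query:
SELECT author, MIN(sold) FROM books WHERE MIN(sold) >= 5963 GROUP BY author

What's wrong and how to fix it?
Bug: MIN() in WHERE is a misuse of aggregate

Fix: Use HAVING for the per-group MIN condition

Corrected query:
SELECT author, MIN(sold) FROM books GROUP BY author HAVING MIN(sold) >= 5963

Result:
author | MIN(sold)
-------+----------
Asimov | 16899    
Austen | 24983    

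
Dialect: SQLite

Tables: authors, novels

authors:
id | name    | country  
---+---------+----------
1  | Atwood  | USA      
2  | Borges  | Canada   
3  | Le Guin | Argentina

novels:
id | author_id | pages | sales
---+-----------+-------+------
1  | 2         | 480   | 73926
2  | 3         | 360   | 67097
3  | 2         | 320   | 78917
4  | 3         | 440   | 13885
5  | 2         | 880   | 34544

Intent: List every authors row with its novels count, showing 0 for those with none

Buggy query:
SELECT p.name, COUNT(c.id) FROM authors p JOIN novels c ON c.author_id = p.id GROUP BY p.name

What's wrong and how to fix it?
Bug: An inner join excludes parents with zero children

Fix: Use LEFT JOIN so parents without children still appear (COUNT(c.id) gives 0)

Corrected query:
SELECT p.name, COUNT(c.id) FROM authors p LEFT JOIN novels c ON c.author_id = p.id GROUP BY p.name

Result:
name    | COUNT(c.id)
--------+------------
Atwood  | 0          
Borges  | 3          
Le Guin | 2          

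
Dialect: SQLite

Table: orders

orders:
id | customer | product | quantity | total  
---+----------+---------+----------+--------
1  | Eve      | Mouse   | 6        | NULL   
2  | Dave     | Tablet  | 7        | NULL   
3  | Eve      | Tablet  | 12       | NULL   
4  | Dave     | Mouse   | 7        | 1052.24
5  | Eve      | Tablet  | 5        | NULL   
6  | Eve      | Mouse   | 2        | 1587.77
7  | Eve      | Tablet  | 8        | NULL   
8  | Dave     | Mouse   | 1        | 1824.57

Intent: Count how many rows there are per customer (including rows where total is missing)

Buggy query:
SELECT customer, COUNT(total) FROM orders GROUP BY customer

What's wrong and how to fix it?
Bug: COUNT(column) counts non-NULL values only; rows with NULL total aren't counted

Fix: Use COUNT(*) to count all rows regardless of NULL

Corrected query:
SELECT customer, COUNT(*) FROM orders GROUP BY customer

Result:
customer | COUNT(*)
---------+---------
Dave     | 3       
Eve      | 5       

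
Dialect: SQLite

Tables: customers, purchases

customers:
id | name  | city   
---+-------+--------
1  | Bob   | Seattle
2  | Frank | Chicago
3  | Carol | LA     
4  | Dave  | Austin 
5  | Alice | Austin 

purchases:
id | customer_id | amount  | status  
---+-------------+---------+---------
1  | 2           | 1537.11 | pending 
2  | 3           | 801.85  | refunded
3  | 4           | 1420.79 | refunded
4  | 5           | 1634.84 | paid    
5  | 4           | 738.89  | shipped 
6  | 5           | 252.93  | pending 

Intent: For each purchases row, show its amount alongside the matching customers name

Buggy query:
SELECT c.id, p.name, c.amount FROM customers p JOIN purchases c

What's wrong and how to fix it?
Bug: Missing join condition: each purchases row is matched to all customers rows instead of just its own

Fix: Add ON c.customer_id = p.id to the JOIN

Corrected query:
SELECT c.id, p.name, c.amount FROM customers p JOIN purchases c ON c.customer_id = p.id

Result:
id | name  | amount 
---+-------+--------
1  | Frank | 1537.11
2  | Carol | 801.85 
3  | Dave  | 1420.79
4  | Alice | 1634.84
5  | Dave  | 738.89 
6  | Alice | 252.93 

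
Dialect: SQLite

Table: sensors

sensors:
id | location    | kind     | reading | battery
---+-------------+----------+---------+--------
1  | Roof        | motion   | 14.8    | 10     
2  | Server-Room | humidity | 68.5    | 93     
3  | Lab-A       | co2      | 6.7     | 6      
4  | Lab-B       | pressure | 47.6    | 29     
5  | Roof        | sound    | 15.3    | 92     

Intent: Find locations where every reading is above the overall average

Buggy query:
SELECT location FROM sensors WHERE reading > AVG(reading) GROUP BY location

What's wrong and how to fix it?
Bug: WHERE evaluates per row before aggregation, so AVG() is unavailable

Fix: Use a subquery for AVG and a HAVING MIN(...) filter so the condition holds for every row in the group

Corrected query:
SELECT location FROM sensors GROUP BY location HAVING MIN(reading) > (SELECT AVG(reading) FROM sensors)

Result:
location   
-----------
Lab-B      
Server-Room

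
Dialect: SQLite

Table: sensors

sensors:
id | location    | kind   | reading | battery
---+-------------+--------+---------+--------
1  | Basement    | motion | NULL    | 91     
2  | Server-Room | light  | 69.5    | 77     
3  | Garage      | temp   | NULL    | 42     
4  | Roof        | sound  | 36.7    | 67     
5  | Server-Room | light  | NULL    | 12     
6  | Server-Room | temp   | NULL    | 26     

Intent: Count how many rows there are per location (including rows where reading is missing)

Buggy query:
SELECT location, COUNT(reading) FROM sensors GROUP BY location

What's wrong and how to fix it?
Bug: COUNT(reading) skips NULLs, so groups with missing reading are undercounted

Fix: Use COUNT(*) to count all rows regardless of NULL

Corrected query:
SELECT location, COUNT(*) FROM sensors GROUP BY location

Result:
location    | COUNT(*)
------------+---------
Basement    | 1       
Garage      | 1       
Roof        | 1       
Server-Room | 3       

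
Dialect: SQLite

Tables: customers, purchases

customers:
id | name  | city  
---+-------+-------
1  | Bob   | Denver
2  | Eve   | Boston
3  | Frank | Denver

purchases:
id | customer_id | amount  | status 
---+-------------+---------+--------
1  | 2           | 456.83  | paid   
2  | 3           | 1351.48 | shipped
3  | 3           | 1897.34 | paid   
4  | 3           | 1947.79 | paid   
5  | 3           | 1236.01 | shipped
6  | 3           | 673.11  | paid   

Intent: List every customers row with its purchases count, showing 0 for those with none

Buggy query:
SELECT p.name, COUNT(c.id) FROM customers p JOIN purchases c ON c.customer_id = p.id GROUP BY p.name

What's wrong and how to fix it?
Bug: An inner join excludes parents with zero children

Fix: Use LEFT JOIN so parents without children still appear (COUNT(c.id) gives 0)

Corrected query:
SELECT p.name, COUNT(c.id) FROM customers p LEFT JOIN purchases c ON c.customer_id = p.id GROUP BY p.name

Result:
name  | COUNT(c.id)
------+------------
Bob   | 0          
Eve   | 1          
Frank | 5          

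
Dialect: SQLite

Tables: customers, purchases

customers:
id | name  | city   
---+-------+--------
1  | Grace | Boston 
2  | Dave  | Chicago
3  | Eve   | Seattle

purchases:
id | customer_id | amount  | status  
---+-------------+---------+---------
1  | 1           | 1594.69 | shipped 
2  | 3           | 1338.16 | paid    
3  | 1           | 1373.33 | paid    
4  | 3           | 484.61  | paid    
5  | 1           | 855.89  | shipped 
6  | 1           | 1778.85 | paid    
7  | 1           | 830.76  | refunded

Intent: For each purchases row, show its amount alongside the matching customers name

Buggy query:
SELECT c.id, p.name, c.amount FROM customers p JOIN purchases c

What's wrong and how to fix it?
Bug: Missing join condition: each purchases row is matched to all customers rows instead of just its own

Fix: Add ON c.customer_id = p.id to the JOIN

Corrected query:
SELECT c.id, p.name, c.amount FROM customers p JOIN purchases c ON c.customer_id = p.id

Result:
id | name  | amount 
---+-------+--------
1  | Grace | 1594.69
2  | Eve   | 1338.16
3  | Grace | 1373.33
4  | Eve   | 484.61 
5  | Grace | 855.89 
6  | Grace | 1778.85
7  | Grace | 830.76 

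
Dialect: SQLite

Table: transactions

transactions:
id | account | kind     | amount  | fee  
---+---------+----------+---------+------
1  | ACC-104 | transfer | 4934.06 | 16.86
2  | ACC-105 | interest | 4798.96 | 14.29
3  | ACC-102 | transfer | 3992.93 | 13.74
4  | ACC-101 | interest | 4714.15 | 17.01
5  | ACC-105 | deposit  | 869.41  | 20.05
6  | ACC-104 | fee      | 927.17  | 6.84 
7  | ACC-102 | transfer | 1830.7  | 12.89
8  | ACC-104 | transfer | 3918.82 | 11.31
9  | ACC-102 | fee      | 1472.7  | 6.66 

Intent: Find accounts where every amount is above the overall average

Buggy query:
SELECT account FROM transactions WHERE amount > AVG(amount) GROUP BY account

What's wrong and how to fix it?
Bug: WHERE evaluates per row before aggregation, so AVG() is unavailable

Fix: Use a subquery for AVG and a HAVING MIN(...) filter so the condition holds for every row in the group

Corrected query:
SELECT account FROM transactions GROUP BY account HAVING MIN(amount) > (SELECT AVG(amount) FROM transactions)

Result:
account
-------
ACC-101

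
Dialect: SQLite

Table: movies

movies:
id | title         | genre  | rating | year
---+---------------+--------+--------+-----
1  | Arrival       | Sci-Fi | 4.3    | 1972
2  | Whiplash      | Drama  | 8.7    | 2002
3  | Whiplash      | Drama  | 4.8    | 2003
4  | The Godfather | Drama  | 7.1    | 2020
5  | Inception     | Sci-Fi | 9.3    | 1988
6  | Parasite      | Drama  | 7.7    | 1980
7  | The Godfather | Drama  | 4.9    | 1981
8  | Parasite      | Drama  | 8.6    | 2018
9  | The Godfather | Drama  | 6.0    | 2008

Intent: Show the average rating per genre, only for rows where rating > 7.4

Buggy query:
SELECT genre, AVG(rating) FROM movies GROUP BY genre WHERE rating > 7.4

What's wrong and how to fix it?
Bug: Row-level WHERE must come before GROUP BY in the clause order

Fix: Place WHERE between FROM and GROUP BY

Corrected query:
SELECT genre, AVG(rating) FROM movies WHERE rating > 7.4 GROUP BY genre

Result:
genre  | AVG(rating)
-------+------------
Drama  | 8.333333   
Sci-Fi | 9.3        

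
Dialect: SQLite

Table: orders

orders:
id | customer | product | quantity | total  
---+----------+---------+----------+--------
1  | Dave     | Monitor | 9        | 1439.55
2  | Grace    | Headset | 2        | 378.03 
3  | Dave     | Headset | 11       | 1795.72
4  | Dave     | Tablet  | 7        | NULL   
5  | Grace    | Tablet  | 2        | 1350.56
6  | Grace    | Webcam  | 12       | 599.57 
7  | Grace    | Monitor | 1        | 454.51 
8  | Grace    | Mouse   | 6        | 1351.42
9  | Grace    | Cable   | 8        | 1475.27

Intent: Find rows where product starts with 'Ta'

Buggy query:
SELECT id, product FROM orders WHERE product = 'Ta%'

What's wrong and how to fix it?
Bug: '=' compares the literal string including the % character; pattern matching needs LIKE

Fix: Replace '=' with LIKE so 'Ta%' is treated as a pattern

Corrected query:
SELECT id, product FROM orders WHERE product LIKE 'Ta%'

Result:
id | product
---+--------
4  | Tablet 
5  | Tablet 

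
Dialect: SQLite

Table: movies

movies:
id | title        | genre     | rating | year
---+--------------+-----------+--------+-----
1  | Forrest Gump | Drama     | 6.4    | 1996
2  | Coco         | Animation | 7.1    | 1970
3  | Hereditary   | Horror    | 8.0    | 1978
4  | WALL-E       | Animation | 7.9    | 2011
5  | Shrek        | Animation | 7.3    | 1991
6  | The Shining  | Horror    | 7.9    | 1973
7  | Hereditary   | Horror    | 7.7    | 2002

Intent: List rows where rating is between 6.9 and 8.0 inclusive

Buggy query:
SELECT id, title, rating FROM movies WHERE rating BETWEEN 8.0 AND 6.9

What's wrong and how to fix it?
Bug: BETWEEN expects the lower bound first; with 8.0 AND 6.9 the range is empty

Fix: Write BETWEEN 6.9 AND 8.0

Corrected query:
SELECT id, title, rating FROM movies WHERE rating BETWEEN 6.9 AND 8.0

Result:
id | title       | rating
---+-------------+-------
2  | Coco        | 7.1   
3  | Hereditary  | 8     
4  | WALL-E      | 7.9   
5  | Shrek       | 7.3   
6  | The Shining | 7.9   
7  | Hereditary  | 7.7   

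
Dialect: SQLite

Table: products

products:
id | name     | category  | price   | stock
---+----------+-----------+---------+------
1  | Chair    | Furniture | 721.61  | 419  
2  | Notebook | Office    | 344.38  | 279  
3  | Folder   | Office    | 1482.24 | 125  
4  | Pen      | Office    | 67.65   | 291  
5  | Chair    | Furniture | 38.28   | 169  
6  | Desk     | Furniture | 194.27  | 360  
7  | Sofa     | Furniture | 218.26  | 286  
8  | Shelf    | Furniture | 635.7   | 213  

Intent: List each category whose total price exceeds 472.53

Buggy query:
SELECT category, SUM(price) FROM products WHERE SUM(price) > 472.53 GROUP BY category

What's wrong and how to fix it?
Bug: Aggregate functions cannot appear in a WHERE clause

Fix: Move the aggregate condition to a HAVING clause

Corrected query:
SELECT category, SUM(price) FROM products GROUP BY category HAVING SUM(price) > 472.53

Result:
category  | SUM(price)
----------+-----------
Furniture | 1808.12   
Office    | 1894.27   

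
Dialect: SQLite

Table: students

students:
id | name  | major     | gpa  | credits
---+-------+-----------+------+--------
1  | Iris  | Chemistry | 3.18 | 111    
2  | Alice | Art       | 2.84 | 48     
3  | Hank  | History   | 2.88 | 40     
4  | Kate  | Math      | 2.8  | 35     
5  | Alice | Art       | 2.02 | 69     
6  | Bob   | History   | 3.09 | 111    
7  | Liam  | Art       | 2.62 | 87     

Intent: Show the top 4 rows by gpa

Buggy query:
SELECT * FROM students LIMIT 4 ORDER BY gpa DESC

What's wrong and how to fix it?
Bug: ORDER BY cannot follow LIMIT; LIMIT is the final clause

Fix: Sort with ORDER BY, then apply LIMIT

Corrected query:
SELECT * FROM students ORDER BY gpa DESC LIMIT 4

Result:
id | name  | major     | gpa  | credits
---+-------+-----------+------+--------
1  | Iris  | Chemistry | 3.18 | 111    
6  | Bob   | History   | 3.09 | 111    
3  | Hank  | History   | 2.88 | 40     
2  | Alice | Art       | 2.84 | 48     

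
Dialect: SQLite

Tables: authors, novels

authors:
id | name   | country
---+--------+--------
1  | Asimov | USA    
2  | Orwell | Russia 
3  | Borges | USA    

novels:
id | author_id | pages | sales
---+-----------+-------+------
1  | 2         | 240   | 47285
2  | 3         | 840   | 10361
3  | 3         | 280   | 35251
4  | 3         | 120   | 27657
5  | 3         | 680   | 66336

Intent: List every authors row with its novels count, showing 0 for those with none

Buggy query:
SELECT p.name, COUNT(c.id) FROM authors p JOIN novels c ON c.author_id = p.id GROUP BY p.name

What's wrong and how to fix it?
Bug: INNER JOIN drops authors rows that have no matching novels rows

Fix: Use LEFT JOIN so parents without children still appear (COUNT(c.id) gives 0)

Corrected query:
SELECT p.name, COUNT(c.id) FROM authors p LEFT JOIN novels c ON c.author_id = p.id GROUP BY p.name

Result:
name   | COUNT(c.id)
-------+------------
Asimov | 0          
Borges | 4          
Orwell | 1          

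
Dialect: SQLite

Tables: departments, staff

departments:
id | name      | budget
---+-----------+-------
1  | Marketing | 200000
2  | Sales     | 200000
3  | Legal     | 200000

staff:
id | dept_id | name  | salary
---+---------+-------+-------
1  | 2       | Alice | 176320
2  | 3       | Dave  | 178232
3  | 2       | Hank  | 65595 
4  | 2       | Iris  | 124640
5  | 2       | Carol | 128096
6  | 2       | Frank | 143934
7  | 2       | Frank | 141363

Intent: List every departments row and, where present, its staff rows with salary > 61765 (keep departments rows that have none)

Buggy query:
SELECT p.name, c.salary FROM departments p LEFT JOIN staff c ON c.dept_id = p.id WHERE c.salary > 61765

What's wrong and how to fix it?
Bug: Filtering c.salary in WHERE discards the NULL rows produced by LEFT JOIN, turning it into an inner join

Fix: Move the right-table condition into the ON clause so unmatched parents are kept

Corrected query:
SELECT p.name, c.salary FROM departments p LEFT JOIN staff c ON c.dept_id = p.id AND c.salary > 61765

Result:
name      | salary
----------+-------
Marketing | NULL  
Sales     | 65595 
Sales     | 124640
Sales     | 128096
Sales     | 141363
Sales     | 143934
Sales     | 176320
Legal     | 178232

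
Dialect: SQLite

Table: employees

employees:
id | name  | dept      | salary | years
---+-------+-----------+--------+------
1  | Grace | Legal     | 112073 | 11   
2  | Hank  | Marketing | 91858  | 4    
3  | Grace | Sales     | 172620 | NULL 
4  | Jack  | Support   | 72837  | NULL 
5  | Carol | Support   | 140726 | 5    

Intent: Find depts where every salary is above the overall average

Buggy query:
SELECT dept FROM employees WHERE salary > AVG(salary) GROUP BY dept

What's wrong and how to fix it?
Bug: AVG() is an aggregate; it can't sit directly in WHERE

Fix: Use a subquery for AVG and a HAVING MIN(...) filter so the condition holds for every row in the group

Corrected query:
SELECT dept FROM employees GROUP BY dept HAVING MIN(salary) > (SELECT AVG(salary) FROM employees)

Result:
dept 
-----
Sales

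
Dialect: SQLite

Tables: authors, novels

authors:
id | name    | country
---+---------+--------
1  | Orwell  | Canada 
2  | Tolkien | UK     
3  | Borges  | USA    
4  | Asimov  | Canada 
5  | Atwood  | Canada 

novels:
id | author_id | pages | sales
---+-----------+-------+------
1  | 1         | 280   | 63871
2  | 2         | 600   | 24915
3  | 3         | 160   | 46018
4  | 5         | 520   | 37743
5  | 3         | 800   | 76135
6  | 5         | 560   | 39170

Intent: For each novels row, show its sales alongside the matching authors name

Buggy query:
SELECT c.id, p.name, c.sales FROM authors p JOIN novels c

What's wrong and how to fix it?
Bug: Missing join condition: each novels row is matched to all authors rows instead of just its own

Fix: Specify the join condition linking the foreign key to the parent id

Corrected query:
SELECT c.id, p.name, c.sales FROM authors p JOIN novels c ON c.author_id = p.id

Result:
id | name    | sales
---+---------+------
1  | Orwell  | 63871
2  | Tolkien | 24915
3  | Borges  | 46018
4  | Atwood  | 37743
5  | Borges  | 76135
6  | Atwood  | 39170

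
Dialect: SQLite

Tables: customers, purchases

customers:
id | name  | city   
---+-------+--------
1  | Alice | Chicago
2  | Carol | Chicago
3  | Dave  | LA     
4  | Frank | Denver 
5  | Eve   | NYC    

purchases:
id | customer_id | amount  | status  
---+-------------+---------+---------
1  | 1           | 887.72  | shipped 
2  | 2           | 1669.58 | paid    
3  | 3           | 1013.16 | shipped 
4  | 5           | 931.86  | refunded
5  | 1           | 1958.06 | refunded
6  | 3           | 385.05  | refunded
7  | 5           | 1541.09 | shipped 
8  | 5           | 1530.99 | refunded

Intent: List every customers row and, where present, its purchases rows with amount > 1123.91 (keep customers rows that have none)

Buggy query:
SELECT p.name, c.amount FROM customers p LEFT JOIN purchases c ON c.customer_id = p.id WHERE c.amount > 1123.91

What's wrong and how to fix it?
Bug: Filtering c.amount in WHERE discards the NULL rows produced by LEFT JOIN, turning it into an inner join

Fix: Put 'c.amount > 1123.91' in the JOIN's ON clause instead of WHERE

Corrected query:
SELECT p.name, c.amount FROM customers p LEFT JOIN purchases c ON c.customer_id = p.id AND c.amount > 1123.91

Result:
name  | amount 
------+--------
Alice | 1958.06
Carol | 1669.58
Dave  | NULL   
Frank | NULL   
Eve   | 1530.99
Eve   | 1541.09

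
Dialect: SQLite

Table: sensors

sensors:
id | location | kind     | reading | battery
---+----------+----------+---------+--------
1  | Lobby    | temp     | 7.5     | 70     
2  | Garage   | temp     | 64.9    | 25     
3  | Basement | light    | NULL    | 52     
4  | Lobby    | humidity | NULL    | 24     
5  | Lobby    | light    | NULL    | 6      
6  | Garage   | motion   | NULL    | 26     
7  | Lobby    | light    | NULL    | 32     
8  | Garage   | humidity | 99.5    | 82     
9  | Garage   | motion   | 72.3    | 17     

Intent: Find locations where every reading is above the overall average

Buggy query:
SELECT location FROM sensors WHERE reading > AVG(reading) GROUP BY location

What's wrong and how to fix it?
Bug: AVG() is an aggregate; it can't sit directly in WHERE

Fix: Compute the overall average in a scalar subquery and compare each group's MIN against it in HAVING

Corrected query:
SELECT location FROM sensors GROUP BY location HAVING MIN(reading) > (SELECT AVG(reading) FROM sensors)

Result:
location
--------
Garage  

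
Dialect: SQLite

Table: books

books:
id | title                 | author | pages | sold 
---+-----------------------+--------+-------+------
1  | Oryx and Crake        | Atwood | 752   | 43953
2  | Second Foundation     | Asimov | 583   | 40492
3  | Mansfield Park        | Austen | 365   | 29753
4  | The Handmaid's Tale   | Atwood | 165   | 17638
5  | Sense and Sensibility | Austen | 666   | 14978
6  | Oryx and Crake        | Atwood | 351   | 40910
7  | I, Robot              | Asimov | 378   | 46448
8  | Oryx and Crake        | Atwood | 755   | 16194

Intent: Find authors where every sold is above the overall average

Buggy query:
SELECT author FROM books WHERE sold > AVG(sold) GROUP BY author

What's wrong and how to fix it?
Bug: AVG() is an aggregate; it can't sit directly in WHERE

Fix: Compute the overall average in a scalar subquery and compare each group's MIN against it in HAVING

Corrected query:
SELECT author FROM books GROUP BY author HAVING MIN(sold) > (SELECT AVG(sold) FROM books)

Result:
author
------
Asimov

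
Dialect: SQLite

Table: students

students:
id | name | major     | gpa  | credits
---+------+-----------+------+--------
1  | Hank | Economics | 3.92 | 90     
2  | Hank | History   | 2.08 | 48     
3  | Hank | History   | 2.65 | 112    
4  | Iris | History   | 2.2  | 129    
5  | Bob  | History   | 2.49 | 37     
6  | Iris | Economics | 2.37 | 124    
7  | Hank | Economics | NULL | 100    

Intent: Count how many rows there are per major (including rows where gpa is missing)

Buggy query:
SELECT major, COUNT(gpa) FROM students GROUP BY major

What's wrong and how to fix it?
Bug: COUNT(column) counts non-NULL values only; rows with NULL gpa aren't counted

Fix: Use COUNT(*) to count all rows regardless of NULL

Corrected query:
SELECT major, COUNT(*) FROM students GROUP BY major

Result:
major     | COUNT(*)
----------+---------
Economics | 3       
History   | 4       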